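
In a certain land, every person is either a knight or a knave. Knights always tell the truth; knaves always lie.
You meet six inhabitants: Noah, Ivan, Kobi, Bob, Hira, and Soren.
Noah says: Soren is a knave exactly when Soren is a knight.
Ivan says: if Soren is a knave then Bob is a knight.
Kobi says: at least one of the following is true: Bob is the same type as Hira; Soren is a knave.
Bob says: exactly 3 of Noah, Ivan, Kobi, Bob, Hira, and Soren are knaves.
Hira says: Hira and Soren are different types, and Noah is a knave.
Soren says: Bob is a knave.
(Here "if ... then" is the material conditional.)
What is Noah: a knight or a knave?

Consistent assignments: {Noah=knave, Ivan=knight, Kobi=knight, Bob=knight, Hira=knave, Soren=knave}
In every consistent assignment, Noah is a knave.

Noah is a knave.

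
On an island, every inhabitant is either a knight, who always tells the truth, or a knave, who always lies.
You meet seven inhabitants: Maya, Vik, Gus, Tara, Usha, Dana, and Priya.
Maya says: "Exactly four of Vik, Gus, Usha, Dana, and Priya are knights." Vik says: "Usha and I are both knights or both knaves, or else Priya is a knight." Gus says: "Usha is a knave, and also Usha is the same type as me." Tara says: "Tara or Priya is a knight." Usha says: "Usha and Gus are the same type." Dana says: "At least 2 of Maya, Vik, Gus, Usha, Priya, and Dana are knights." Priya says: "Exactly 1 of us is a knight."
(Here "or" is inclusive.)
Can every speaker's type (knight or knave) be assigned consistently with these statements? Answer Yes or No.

No

Checking all 128 assignments, each has at least one speaker whose statement's truth value contradicts their type.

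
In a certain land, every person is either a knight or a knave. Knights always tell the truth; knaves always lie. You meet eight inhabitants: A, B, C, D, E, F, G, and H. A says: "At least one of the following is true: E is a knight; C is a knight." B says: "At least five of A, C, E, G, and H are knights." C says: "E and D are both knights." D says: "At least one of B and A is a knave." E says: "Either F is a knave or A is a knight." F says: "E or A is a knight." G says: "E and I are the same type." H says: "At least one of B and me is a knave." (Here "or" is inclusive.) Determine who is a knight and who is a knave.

A is a knight, B is a knave, C is a knight, D is a knight, E is a knight, F is a knight, G is a knave, and H is a knight.

A is a knight, so "at least one of the following is true: E is a knight; C is a knight" must be True — and it is.
B is a knave; "at least five of A, C, E, G, and H are knights" is false, as required.
As a knight, C's statement "E and D are both knights" should be True; it is.
D (knight): "at least one of B and A is a knave" — True. ✓
E (knight): "either F is a knave or A is a knight" — True. ✓
F is a knight; "E or A is a knight" is True, as required.
G (knave): "E and I are the same type" — false. ✓
Since H is a knight, "at least one of B and me is a knave" needs to be True, which holds.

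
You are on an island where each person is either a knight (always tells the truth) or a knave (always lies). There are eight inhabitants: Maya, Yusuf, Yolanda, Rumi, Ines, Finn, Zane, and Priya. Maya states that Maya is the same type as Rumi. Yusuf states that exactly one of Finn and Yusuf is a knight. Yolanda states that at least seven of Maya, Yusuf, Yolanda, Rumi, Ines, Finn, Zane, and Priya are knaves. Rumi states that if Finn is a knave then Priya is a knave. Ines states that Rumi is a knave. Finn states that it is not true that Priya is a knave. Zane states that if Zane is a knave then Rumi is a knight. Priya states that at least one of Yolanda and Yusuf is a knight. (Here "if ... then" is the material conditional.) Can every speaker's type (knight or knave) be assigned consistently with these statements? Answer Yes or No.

Yes

One consistent assignment: Maya=knight, Yusuf=knave, Yolanda=knave, Rumi=knight, Ines=knave, Finn=knave, Zane=knight, Priya=knave.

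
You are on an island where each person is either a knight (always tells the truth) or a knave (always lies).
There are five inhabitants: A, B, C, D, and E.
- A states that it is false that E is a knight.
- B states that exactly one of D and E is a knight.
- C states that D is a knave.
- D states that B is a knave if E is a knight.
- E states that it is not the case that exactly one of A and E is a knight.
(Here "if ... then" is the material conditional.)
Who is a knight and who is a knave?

A (knight): "it is false that E is a knight" — True. ✓
B is a knight; "exactly one of D and E is a knight" is True, as required.
As a knave, C's statement "D is a knave" should be False; it is.
Since D is a knight, "B is a knave if E is a knight" needs to be True, which holds.
E is a knave, and the claim "it is not the case that exactly one of A and E is a knight" is indeed False.

A is a knight, B is a knight, C is a knave, D is a knight, and E is a knave.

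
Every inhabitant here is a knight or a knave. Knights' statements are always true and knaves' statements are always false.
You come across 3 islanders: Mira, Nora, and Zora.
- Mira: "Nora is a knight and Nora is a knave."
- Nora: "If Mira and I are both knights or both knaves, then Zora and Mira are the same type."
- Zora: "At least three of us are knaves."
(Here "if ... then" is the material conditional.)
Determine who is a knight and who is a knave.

Mira is a knave, so "Nora is a knight and Nora is a knave" must be false — and it is.
Nora (knight): "if Mira and I are both knights or both knaves, then Zora and Mira are the same type" — True. ✓
Since Zora is a knave, "at least three of us are knaves" needs to be false, which holds.

Knights: Nora. Knaves: Mira and Zora.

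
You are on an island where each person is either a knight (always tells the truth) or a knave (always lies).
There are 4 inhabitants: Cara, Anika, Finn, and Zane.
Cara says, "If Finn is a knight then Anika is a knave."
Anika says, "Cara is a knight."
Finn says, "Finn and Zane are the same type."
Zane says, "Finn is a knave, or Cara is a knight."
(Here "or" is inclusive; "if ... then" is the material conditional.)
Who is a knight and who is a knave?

Cara is a knight, Anika is a knight, Finn is a knave, and Zane is a knight.

Cara is a knight, so "if Finn is a knight then Anika is a knave" must be True — and it is.
Anika is a knight; "Cara is a knight" is True, as required.
Since Finn is a knave, "Finn and Zane are the same type" needs to be False, which holds.
As a knight, Zane's statement "Finn is a knave, or Cara is a knight" should be True; it is.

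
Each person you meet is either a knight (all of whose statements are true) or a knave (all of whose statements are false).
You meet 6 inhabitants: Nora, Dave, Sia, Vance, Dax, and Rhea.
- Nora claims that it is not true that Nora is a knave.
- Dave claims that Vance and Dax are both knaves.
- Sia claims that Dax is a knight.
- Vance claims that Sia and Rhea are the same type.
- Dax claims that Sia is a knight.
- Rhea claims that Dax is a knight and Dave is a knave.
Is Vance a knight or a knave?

Vance is a knight.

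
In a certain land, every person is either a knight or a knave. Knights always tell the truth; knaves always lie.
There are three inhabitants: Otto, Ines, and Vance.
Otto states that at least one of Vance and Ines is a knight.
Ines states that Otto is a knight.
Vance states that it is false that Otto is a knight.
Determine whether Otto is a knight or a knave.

Otto is a knight.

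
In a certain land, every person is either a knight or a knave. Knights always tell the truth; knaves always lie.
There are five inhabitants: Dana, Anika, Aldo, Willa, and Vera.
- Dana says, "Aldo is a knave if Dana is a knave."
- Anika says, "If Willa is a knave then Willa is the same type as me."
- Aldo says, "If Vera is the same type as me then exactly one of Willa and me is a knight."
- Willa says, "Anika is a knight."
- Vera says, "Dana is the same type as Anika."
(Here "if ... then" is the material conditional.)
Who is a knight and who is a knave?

Dana (knave): "Aldo is a knave if Dana is a knave" — False. ✓
Anika is a knight, so "if Willa is a knave then Willa is the same type as me" must be true — and it is.
Aldo is a knight, so "if Vera is the same type as me then exactly one of Willa and me is a knight" must be true — and it is.
Willa is a knight, so "Anika is a knight" must be true — and it is.
As a knave, Vera's statement "Dana is the same type as Anika" should be False; it is.

Knights: Anika, Aldo, and Willa. Knaves: Dana and Vera.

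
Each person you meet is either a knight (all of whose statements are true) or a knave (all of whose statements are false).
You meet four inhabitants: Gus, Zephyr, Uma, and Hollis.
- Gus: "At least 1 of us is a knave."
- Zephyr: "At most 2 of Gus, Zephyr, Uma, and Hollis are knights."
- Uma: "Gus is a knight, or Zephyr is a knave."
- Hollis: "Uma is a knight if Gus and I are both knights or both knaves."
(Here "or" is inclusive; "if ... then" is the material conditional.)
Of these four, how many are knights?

3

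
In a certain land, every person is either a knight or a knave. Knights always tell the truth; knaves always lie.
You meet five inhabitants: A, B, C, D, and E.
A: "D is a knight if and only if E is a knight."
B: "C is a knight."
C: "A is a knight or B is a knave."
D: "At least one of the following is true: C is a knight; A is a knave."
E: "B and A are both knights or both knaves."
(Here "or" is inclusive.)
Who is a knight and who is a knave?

As a knight, A's statement "D is a knight if and only if E is a knight" should be True; it is.
B is a knight, so "C is a knight" must be True — and it is.
C is a knight; "A is a knight or B is a knave" is True, as required.
D is a knight; "at least one of the following is true: C is a knight; A is a knave" is True, as required.
E is a knight, and the claim "B and A are both knights or both knaves" is indeed True.

A is a knight, B is a knight, C is a knight, D is a knight, and E is a knight.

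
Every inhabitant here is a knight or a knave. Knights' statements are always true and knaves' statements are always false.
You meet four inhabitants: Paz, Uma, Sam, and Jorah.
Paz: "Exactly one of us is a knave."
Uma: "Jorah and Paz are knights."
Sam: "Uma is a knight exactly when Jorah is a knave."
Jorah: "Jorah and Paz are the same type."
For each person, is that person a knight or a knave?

Knights: Paz, Uma, and Jorah. Knaves: Sam.

Suppose Paz is a knave. Then Paz's statement "exactly one of us is a knave" would have to be false. Checking the 8 ways to assign the others, none is consistent with every speaker.
(For instance, with Uma=knight, Sam=knave, Jorah=knight, Uma's claim "Jorah and Paz are knights" comes out false where it would need to be true.)
So Paz must be a knight, making "exactly one of us is a knave" true. Taking Paz=knight, Uma=knight, Sam=knave, Jorah=knight, each remaining statement checks out:
  Uma (knight): "Jorah and Paz are knights" — true. ✓
  Sam (knave): "Uma is a knight exactly when Jorah is a knave" — false. ✓
  Jorah (knight): "Jorah and Paz are the same type" — true. ✓
This is the unique consistent assignment.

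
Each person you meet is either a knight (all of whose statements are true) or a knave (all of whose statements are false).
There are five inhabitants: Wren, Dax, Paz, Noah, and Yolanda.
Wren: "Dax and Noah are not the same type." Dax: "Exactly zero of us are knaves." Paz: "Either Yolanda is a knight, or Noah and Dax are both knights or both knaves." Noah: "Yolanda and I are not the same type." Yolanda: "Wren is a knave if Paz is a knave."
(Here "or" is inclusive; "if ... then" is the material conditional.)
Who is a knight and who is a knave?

Wren is a knight, Dax is a knave, Paz is a knave, Noah is a knight, and Yolanda is a knave.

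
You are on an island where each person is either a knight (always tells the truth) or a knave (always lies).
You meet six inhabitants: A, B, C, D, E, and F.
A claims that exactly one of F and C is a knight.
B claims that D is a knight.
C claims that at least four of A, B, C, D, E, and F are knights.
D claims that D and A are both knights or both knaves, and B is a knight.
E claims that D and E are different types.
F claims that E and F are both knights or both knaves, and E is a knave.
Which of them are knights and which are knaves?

A is a knave, B is a knave, C is a knave, D is a knave, E is a knight, and F is a knave.

Since A is a knave, "exactly one of F and C is a knight" needs to be false, which holds.
As a knave, B's statement "D is a knight" should be false; it is.
Since C is a knave, "at least four of A, B, C, D, E, and F are knights" needs to be false, which holds.
D is a knave, so "D and A are both knights or both knaves, and B is a knight" must be false — and it is.
E (knight): "D and E are different types" — True. ✓
F is a knave; "E and F are both knights or both knaves, and E is a knave" is false, as required.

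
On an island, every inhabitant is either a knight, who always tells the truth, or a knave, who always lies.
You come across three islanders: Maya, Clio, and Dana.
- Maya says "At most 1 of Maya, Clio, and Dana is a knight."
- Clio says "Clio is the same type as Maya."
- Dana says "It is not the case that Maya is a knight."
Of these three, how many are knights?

The unique consistent assignment is Maya=knight, Clio=knave, Dana=knave.
That has 1 knight.

1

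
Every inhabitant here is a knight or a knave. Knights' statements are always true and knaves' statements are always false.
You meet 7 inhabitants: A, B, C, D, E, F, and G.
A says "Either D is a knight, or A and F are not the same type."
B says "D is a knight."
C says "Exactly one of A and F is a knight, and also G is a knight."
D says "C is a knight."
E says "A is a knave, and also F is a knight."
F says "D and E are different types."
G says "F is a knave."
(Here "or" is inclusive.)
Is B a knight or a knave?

B is a knave.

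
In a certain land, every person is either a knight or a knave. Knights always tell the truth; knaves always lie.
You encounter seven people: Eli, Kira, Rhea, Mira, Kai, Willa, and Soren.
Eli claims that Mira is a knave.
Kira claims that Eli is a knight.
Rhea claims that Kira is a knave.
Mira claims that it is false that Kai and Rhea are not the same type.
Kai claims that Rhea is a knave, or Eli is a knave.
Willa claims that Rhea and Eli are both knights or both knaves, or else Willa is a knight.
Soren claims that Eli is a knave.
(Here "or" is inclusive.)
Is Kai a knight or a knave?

Kai is a knight.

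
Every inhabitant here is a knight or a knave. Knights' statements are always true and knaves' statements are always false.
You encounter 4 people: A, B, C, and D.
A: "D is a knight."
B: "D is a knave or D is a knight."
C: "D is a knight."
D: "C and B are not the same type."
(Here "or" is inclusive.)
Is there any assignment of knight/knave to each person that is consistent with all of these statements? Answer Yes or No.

No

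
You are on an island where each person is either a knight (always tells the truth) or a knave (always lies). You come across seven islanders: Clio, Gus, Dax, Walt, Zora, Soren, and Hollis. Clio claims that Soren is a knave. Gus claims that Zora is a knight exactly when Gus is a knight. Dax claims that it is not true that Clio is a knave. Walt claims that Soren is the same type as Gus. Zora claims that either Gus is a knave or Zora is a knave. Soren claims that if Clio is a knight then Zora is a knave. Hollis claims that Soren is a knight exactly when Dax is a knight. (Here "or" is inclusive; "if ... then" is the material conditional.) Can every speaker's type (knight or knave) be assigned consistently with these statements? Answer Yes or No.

Yes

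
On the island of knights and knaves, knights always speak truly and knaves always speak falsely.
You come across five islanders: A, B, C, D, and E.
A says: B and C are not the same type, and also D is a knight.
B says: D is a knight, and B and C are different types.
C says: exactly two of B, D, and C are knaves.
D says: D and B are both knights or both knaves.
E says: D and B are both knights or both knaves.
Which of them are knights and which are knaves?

A is a knight, B is a knight, C is a knave, D is a knight, and E is a knight.

Suppose A is a knave. Then A's statement "B and C are not the same type, and also D is a knight" would have to be false. Checking the 16 ways to assign the others, none is consistent with every speaker.
(For instance, with B=knight, C=knave, D=knight, E=knight, A's claim "B and C are not the same type, and also D is a knight" comes out true where it would need to be false.)
So A must be a knight, making "B and C are not the same type, and also D is a knight" true. Taking A=knight, B=knight, C=knave, D=knight, E=knight, each remaining statement checks out:
  B (knight): "D is a knight, and B and C are different types" — true. ✓
  C (knave): "exactly two of B, D, and C are knaves" — false. ✓
  D (knight): "D and B are both knights or both knaves" — true. ✓
  E (knight): "D and B are both knights or both knaves" — true. ✓
This is the unique consistent assignment.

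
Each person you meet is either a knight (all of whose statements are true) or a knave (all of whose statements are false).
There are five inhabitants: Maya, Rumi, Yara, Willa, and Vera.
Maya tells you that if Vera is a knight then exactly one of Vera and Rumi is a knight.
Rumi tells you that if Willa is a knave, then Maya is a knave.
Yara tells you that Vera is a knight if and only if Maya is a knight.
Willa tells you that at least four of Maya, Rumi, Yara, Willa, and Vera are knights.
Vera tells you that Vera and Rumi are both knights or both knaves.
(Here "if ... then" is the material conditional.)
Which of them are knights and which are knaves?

Maya is a knave, and the claim "if Vera is a knight then exactly one of Vera and Rumi is a knight" is indeed False.
Rumi is a knight, and the claim "if Willa is a knave, then Maya is a knave" is indeed true.
Yara is a knave; "Vera is a knight if and only if Maya is a knight" is False, as required.
Willa is a knave; "at least four of Maya, Rumi, Yara, Willa, and Vera are knights" is False, as required.
Vera is a knight; "Vera and Rumi are both knights or both knaves" is true, as required.

Knights: Rumi and Vera. Knaves: Maya, Yara, and Willa.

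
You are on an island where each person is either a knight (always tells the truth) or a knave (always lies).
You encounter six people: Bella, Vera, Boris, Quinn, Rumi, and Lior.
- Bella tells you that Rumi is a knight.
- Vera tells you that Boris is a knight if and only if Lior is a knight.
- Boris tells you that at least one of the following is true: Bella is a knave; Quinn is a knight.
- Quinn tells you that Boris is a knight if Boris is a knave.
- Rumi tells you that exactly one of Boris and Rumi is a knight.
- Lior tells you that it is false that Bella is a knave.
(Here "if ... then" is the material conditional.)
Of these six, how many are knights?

3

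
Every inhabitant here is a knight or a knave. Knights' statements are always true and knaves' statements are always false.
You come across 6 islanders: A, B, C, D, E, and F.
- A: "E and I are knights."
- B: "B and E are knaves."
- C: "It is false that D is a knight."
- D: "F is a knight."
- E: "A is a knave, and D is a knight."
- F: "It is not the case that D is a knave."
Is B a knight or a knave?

B is a knave.

Consistent assignments: {A=knave, B=knave, C=knave, D=knight, E=knight, F=knight}
In every consistent assignment, B is a knave.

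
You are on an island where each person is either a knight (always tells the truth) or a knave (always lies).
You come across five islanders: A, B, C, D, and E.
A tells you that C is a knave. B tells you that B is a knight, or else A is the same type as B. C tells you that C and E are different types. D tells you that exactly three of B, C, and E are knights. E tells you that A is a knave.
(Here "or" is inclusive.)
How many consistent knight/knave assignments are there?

2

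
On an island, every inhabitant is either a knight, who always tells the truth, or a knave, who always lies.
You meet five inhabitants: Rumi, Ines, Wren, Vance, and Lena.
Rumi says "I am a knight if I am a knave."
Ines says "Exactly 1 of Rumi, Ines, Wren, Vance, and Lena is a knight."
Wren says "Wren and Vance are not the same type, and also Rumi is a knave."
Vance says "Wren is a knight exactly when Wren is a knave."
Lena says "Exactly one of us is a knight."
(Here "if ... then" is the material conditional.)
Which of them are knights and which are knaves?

Rumi (knave): "I am a knight if I am a knave" — false. ✓
Ines (knave): "exactly 1 of Rumi, Ines, Wren, Vance, and Lena is a knight" — false. ✓
Wren is a knave, and the claim "Wren and Vance are not the same type, and also Rumi is a knave" is indeed false.
Since Vance is a knave, "Wren is a knight exactly when Wren is a knave" needs to be false, which holds.
As a knave, Lena's statement "exactly one of us is a knight" should be false; it is.

Knights: none. Knaves: Rumi, Ines, Wren, Vance, and Lena.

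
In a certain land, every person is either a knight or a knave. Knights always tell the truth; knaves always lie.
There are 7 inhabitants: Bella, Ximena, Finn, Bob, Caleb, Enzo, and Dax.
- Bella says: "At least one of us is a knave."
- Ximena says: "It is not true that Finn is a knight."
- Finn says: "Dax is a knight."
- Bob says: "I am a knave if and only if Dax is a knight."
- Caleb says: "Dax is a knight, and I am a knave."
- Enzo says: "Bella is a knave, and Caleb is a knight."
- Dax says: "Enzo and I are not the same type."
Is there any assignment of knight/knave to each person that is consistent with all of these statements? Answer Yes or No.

One consistent assignment: Bella=knight, Ximena=knight, Finn=knave, Bob=knight, Caleb=knave, Enzo=knave, Dax=knave.

Yes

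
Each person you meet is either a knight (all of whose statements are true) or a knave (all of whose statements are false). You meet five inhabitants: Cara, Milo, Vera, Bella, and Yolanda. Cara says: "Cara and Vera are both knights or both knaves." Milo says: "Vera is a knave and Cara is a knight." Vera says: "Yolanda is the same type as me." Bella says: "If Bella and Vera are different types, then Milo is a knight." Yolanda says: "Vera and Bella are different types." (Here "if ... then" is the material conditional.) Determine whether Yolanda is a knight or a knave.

Yolanda is a knight.

Consistent assignments: {Cara=knight, Milo=knave, Vera=knight, Bella=knave, Yolanda=knight}; {Cara=knave, Milo=knave, Vera=knight, Bella=knave, Yolanda=knight}
In every consistent assignment, Yolanda is a knight.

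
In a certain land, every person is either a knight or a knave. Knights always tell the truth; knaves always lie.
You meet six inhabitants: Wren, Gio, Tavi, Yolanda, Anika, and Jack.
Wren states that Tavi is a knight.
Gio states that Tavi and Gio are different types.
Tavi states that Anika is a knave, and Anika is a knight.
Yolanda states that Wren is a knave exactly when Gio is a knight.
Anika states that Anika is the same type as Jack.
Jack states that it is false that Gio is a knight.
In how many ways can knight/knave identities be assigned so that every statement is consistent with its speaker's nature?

2

Consistent assignments:
  Wren=knave, Gio=knave, Tavi=knave, Yolanda=knave, Anika=knight, Jack=knight
  Wren=knave, Gio=knave, Tavi=knave, Yolanda=knave, Anika=knave, Jack=knight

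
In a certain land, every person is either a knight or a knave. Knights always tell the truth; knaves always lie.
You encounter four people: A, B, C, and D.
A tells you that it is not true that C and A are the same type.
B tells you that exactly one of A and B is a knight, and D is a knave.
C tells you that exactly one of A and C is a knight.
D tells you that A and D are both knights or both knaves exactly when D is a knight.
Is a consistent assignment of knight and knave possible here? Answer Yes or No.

Yes

One consistent assignment: A=knave, B=knight, C=knave, D=knave.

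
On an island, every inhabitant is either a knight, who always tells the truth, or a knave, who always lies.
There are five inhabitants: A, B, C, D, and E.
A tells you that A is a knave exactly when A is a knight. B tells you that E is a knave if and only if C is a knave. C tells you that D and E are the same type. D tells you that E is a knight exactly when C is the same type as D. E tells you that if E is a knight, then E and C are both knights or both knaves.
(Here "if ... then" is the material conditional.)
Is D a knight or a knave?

D is a knight.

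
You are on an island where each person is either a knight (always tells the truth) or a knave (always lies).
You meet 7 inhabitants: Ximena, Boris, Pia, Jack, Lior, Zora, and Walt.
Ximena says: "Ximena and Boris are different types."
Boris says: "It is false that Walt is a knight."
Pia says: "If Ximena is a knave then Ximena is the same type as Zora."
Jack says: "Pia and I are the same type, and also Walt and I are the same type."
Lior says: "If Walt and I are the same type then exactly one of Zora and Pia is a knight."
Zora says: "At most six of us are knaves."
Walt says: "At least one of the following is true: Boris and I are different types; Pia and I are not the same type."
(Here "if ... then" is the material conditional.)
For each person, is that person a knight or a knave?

As a knave, Ximena's statement "Ximena and Boris are different types" should be false; it is.
Boris is a knave, and the claim "it is false that Walt is a knight" is indeed false.
Since Pia is a knave, "if Ximena is a knave then Ximena is the same type as Zora" needs to be false, which holds.
Jack is a knave, and the claim "Pia and I are the same type, and also Walt and I are the same type" is indeed false.
Lior is a knight, so "if Walt and I are the same type then exactly one of Zora and Pia is a knight" must be True — and it is.
Zora is a knight, so "at most six of us are knaves" must be True — and it is.
Walt (knight): "at least one of the following is true: Boris and I are different types; Pia and I are not the same type" — True. ✓

Knights: Lior, Zora, and Walt. Knaves: Ximena, Boris, Pia, and Jack.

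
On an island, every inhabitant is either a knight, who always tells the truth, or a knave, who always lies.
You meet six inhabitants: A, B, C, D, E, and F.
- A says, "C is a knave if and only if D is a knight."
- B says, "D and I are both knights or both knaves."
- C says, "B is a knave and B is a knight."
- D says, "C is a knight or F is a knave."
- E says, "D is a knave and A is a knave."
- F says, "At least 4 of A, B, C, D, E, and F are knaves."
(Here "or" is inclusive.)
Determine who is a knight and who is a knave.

A is a knight, and the claim "C is a knave if and only if D is a knight" is indeed true.
B is a knight, and the claim "D and I are both knights or both knaves" is indeed true.
As a knave, C's statement "B is a knave and B is a knight" should be false; it is.
Since D is a knight, "C is a knight or F is a knave" needs to be true, which holds.
Since E is a knave, "D is a knave and A is a knave" needs to be false, which holds.
As a knave, F's statement "at least 4 of A, B, C, D, E, and F are knaves" should be false; it is.

Knights: A, B, and D. Knaves: C, E, and F.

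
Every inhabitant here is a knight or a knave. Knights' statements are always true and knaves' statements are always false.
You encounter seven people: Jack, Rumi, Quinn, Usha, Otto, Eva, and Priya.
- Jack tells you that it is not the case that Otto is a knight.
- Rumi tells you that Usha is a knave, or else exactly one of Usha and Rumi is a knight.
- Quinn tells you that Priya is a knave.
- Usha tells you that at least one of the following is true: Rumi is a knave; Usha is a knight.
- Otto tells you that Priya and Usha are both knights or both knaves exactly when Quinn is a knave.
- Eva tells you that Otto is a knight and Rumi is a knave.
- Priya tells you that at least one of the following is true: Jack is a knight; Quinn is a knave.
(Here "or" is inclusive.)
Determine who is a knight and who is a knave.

Jack is a knight, Rumi is a knight, Quinn is a knave, Usha is a knave, Otto is a knave, Eva is a knave, and Priya is a knight.

Since Jack is a knight, "it is not the case that Otto is a knight" needs to be true, which holds.
As a knight, Rumi's statement "Usha is a knave, or else exactly one of Usha and Rumi is a knight" should be true; it is.
Quinn is a knave; "Priya is a knave" is False, as required.
Usha is a knave, so "at least one of the following is true: Rumi is a knave; Usha is a knight" must be False — and it is.
Otto is a knave, and the claim "Priya and Usha are both knights or both knaves exactly when Quinn is a knave" is indeed False.
Eva is a knave, and the claim "Otto is a knight and Rumi is a knave" is indeed False.
Since Priya is a knight, "at least one of the following is true: Jack is a knight; Quinn is a knave" needs to be true, which holds.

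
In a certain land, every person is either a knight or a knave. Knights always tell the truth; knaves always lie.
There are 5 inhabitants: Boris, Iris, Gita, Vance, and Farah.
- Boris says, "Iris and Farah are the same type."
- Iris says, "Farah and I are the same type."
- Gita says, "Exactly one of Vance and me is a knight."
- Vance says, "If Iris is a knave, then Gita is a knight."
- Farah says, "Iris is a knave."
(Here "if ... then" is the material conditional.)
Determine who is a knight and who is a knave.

Boris (knave): "Iris and Farah are the same type" — False. ✓
Iris (knave): "Farah and I are the same type" — False. ✓
Gita is a knave; "exactly one of Vance and me is a knight" is False, as required.
As a knave, Vance's statement "if Iris is a knave, then Gita is a knight" should be False; it is.
Farah is a knight; "Iris is a knave" is true, as required.

Boris is a knave, Iris is a knave, Gita is a knave, Vance is a knave, and Farah is a knight.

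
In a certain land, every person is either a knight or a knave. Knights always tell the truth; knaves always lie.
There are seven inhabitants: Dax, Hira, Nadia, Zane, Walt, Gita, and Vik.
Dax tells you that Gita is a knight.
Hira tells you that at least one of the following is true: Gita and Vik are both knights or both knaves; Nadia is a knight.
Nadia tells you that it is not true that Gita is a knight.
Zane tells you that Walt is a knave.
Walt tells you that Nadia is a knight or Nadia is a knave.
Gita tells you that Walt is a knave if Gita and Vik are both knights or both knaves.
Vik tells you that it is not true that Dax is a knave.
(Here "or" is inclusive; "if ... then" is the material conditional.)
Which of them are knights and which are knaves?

Dax is a knave, so "Gita is a knight" must be False — and it is.
As a knight, Hira's statement "at least one of the following is true: Gita and Vik are both knights or both knaves; Nadia is a knight" should be True; it is.
Nadia is a knight, and the claim "it is not true that Gita is a knight" is indeed True.
Since Zane is a knave, "Walt is a knave" needs to be False, which holds.
Walt (knight): "Nadia is a knight or Nadia is a knave" — True. ✓
Gita is a knave; "Walt is a knave if Gita and Vik are both knights or both knaves" is False, as required.
Since Vik is a knave, "it is not true that Dax is a knave" needs to be False, which holds.

Dax is a knave, Hira is a knight, Nadia is a knight, Zane is a knave, Walt is a knight, Gita is a knave, and Vik is a knave.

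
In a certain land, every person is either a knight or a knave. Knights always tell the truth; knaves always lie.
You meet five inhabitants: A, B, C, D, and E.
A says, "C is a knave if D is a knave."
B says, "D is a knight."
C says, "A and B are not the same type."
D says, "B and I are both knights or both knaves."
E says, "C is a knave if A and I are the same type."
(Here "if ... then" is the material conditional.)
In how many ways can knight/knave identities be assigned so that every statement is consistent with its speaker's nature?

1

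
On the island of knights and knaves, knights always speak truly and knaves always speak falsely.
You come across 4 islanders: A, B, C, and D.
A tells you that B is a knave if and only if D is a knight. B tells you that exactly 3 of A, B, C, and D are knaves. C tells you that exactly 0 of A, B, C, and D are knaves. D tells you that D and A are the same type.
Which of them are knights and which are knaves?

A is a knight, and the claim "B is a knave if and only if D is a knight" is indeed True.
As a knave, B's statement "exactly 3 of A, B, C, and D are knaves" should be False; it is.
C is a knave; "exactly 0 of A, B, C, and D are knaves" is False, as required.
D is a knight, so "D and A are the same type" must be True — and it is.

A is a knight, B is a knave, C is a knave, and D is a knight.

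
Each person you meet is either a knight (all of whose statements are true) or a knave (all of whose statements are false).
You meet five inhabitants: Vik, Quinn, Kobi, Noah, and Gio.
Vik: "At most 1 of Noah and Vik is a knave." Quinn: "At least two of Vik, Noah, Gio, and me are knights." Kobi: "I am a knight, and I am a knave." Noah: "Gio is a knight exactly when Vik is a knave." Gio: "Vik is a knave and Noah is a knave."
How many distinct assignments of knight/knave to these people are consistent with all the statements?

1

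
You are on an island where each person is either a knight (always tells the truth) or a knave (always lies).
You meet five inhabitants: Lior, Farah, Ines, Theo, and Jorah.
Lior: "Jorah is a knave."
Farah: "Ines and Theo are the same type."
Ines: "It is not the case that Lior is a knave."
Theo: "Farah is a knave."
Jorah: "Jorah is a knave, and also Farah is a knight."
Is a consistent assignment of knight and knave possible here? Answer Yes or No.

No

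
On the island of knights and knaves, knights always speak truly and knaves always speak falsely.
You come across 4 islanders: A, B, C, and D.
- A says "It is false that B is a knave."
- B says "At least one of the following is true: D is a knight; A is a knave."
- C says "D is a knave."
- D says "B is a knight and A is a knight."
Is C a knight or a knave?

C is a knave.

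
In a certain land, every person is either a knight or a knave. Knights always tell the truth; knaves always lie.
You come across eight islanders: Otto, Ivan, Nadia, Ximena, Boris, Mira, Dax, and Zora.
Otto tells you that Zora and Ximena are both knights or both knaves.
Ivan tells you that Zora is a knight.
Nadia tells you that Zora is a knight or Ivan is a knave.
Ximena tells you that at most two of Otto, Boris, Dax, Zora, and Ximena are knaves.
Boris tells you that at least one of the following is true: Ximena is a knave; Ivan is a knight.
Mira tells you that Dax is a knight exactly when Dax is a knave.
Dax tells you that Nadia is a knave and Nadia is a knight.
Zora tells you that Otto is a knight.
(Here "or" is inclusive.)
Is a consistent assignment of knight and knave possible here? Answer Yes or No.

Yes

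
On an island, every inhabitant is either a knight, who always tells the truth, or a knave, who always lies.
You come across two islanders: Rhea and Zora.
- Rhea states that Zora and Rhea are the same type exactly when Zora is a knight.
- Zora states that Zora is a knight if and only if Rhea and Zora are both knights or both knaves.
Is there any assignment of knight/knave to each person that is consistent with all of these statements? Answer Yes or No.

Yes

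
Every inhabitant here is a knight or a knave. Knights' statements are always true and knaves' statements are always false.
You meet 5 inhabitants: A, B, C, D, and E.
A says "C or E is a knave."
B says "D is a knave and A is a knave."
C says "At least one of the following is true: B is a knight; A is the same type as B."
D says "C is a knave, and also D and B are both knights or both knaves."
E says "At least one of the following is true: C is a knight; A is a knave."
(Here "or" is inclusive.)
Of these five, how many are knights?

3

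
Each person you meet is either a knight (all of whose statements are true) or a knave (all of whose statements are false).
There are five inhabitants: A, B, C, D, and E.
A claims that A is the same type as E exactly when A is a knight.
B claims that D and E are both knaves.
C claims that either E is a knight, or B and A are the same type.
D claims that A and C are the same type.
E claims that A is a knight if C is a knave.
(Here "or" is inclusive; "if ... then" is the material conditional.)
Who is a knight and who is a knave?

Knights: A, C, D, and E. Knaves: B.

Since A is a knight, "A is the same type as E exactly when A is a knight" needs to be True, which holds.
Since B is a knave, "D and E are both knaves" needs to be False, which holds.
C is a knight, so "either E is a knight, or B and A are the same type" must be True — and it is.
D is a knight, so "A and C are the same type" must be True — and it is.
As a knight, E's statement "A is a knight if C is a knave" should be True; it is.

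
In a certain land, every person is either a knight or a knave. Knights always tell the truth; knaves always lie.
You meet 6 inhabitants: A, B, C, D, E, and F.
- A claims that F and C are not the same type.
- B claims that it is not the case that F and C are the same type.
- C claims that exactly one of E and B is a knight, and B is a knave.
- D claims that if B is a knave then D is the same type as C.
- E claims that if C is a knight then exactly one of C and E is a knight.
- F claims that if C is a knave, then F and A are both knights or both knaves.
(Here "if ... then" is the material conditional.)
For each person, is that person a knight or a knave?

Since A is a knight, "F and C are not the same type" needs to be true, which holds.
B (knight): "it is not the case that F and C are the same type" — true. ✓
C is a knave, so "exactly one of E and B is a knight, and B is a knave" must be False — and it is.
D is a knight, so "if B is a knave then D is the same type as C" must be true — and it is.
E (knight): "if C is a knight then exactly one of C and E is a knight" — true. ✓
F is a knight; "if C is a knave, then F and A are both knights or both knaves" is true, as required.

Knights: A, B, D, E, and F. Knaves: C.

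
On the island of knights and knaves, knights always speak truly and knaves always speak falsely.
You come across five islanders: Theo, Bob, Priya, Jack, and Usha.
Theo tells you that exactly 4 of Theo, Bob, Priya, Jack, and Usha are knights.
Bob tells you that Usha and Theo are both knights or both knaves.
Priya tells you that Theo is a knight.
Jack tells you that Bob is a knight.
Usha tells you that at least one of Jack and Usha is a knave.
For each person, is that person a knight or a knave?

Theo (knave): "exactly 4 of Theo, Bob, Priya, Jack, and Usha are knights" — False. ✓
Bob is a knave, so "Usha and Theo are both knights or both knaves" must be False — and it is.
Priya (knave): "Theo is a knight" — False. ✓
Jack is a knave; "Bob is a knight" is False, as required.
Usha (knight): "at least one of Jack and Usha is a knave" — True. ✓

Knights: Usha. Knaves: Theo, Bob, Priya, and Jack.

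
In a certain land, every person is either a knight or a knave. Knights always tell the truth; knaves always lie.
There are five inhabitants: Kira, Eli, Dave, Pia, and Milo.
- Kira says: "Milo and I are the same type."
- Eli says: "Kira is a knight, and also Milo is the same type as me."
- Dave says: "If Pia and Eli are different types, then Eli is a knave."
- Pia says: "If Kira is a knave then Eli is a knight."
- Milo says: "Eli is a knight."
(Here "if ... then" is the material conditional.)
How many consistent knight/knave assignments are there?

1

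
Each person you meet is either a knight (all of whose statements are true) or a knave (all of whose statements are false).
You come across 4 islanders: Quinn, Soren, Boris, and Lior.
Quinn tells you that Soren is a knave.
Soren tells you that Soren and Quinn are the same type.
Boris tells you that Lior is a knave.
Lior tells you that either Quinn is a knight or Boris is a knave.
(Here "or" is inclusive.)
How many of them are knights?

2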